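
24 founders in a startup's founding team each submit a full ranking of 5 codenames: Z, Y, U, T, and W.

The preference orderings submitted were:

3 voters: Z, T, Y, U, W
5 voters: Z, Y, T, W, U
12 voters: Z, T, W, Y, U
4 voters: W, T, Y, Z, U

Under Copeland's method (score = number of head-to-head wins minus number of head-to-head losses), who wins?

Z

Pairwise results:
  Z vs Y: Z wins 20–4.
  Z vs U: Z wins 24–0.
  Z vs T: Z wins 20–4.
  Z vs W: Z wins 20–4.
  Y vs U: Y wins 24–0.
  Y vs T: T wins 19–5.
  Y vs W: W wins 16–8.
  U vs T: T wins 24–0.
  U vs W: W wins 21–3.
  T vs W: T wins 20–4.
Copeland scores (wins − losses):
  Z: 4 − 0 = 4
  Y: 1 − 3 = -2
  U: 0 − 4 = -4
  T: 3 − 1 = 2
  W: 2 − 2 = 0
Z has the best Copeland score.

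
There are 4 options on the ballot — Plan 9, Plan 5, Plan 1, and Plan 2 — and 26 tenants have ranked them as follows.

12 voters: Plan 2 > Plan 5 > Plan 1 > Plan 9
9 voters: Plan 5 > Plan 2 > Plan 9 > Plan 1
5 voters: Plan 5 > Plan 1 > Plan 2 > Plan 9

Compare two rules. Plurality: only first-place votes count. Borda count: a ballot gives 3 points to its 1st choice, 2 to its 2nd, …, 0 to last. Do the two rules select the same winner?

Yes

Plurality first-place counts: Plan 9 0, Plan 5 14, Plan 1 0, Plan 2 12 → Plan 5.
Borda totals: Plan 9 9, Plan 5 66, Plan 1 22, Plan 2 59 → Plan 5.
The two rules agree on Plan 5.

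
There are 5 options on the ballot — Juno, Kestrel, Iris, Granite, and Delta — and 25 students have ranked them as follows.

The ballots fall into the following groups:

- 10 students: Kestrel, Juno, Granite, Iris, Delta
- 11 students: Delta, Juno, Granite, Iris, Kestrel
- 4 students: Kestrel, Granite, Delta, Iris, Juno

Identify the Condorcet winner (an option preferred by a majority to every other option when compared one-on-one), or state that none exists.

Kestrel

Head-to-head results (25 voters total):
Juno vs Kestrel: Kestrel wins 14–11.
Juno vs Iris: Juno wins 21–4.
Juno vs Granite: Juno wins 21–4.
Juno vs Delta: Delta wins 15–10.
Kestrel vs Iris: Kestrel wins 14–11.
Kestrel vs Granite: Kestrel wins 14–11.
Kestrel vs Delta: Kestrel wins 14–11.
Iris vs Granite: Granite wins 25–0.
Iris vs Delta: Delta wins 15–10.
Granite vs Delta: Granite wins 14–11.
Kestrel beats each rival — Juno (14–11), Iris (14–11), Granite (14–11), Delta (14–11) — so Kestrel is the Condorcet winner.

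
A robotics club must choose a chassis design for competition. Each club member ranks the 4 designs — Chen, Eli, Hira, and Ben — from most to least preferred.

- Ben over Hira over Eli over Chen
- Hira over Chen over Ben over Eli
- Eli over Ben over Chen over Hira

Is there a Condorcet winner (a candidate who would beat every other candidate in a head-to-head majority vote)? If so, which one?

Head-to-head results (3 voters total):
Chen vs Eli: Eli wins 2–1.
Chen vs Hira: Hira wins 2–1.
Chen vs Ben: Ben wins 2–1.
Eli vs Hira: Hira wins 2–1.
Eli vs Ben: Ben wins 2–1.
Hira vs Ben: Ben wins 2–1.
Ben beats each rival — Chen (2–1), Eli (2–1), Hira (2–1) — so Ben is the Condorcet winner.

Ben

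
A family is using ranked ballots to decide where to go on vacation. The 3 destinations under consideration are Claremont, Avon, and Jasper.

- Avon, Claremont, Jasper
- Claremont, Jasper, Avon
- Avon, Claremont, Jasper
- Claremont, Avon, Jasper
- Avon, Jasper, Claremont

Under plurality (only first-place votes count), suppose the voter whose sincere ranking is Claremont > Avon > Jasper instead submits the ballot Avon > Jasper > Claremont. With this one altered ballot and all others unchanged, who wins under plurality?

First-place totals with the altered ballot: Claremont 1, Avon 4, Jasper 0.
The winner is unchanged: still Avon.

Avon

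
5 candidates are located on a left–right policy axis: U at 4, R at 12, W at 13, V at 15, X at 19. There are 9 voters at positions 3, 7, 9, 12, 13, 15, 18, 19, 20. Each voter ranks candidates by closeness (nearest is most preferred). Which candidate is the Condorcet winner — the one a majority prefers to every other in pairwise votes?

W

With single-peaked preferences on a line, the Condorcet winner is the candidate closest to the median voter.
The median voter (position 13) is closest to W at 13.
Check: W vs R — voters closer to W: 5 of 9.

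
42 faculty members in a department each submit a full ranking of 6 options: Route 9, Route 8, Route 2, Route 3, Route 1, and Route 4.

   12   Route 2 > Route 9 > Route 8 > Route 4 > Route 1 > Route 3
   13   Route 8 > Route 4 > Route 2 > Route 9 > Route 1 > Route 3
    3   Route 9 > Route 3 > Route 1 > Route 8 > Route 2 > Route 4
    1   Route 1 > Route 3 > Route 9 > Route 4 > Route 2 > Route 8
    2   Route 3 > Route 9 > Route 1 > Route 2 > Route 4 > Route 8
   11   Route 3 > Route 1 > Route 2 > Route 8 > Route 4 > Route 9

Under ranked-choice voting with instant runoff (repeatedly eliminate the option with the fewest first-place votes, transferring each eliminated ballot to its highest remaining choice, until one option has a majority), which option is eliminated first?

Route 4

Round 1: Route 8 13, Route 3 13, Route 2 12, Route 9 3, Route 1 1, Route 4 0. Route 4 has the fewest and is eliminated.
Round 2: Route 8 13, Route 3 13, Route 2 12, Route 9 3, Route 1 1. Route 1 has the fewest and is eliminated.
Round 3: Route 3 14, Route 8 13, Route 2 12, Route 9 3. Route 9 has the fewest and is eliminated.
Round 4: Route 3 17, Route 8 13, Route 2 12. Route 2 has the fewest and is eliminated.
Round 5: Route 8 25, Route 3 17. Route 8 has a majority.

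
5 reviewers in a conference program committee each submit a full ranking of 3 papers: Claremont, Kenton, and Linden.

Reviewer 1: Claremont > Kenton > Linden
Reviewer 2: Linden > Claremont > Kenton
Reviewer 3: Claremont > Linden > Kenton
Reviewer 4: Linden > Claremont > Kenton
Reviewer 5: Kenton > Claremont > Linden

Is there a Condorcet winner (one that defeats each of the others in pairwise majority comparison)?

Yes

Head-to-head results (5 voters total):
Claremont vs Kenton: Claremont wins 4–1.
Claremont vs Linden: Claremont wins 3–2.
Kenton vs Linden: Linden wins 3–2.
Claremont beats each rival — Kenton (4–1), Linden (3–2) — so Claremont is the Condorcet winner.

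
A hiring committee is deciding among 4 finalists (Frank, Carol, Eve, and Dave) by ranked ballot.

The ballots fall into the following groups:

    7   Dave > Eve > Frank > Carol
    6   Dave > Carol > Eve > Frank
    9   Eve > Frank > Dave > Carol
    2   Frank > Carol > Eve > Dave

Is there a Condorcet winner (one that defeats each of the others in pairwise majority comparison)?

Yes

Head-to-head results (24 voters total):
Frank vs Carol: Frank wins 18–6.
Frank vs Eve: Eve wins 22–2.
Frank vs Dave: Dave wins 13–11.
Carol vs Eve: Eve wins 16–8.
Carol vs Dave: Dave wins 22–2.
Eve vs Dave: Dave wins 13–11.
Dave beats each rival — Frank (13–11), Carol (22–2), Eve (13–11) — so Dave is the Condorcet winner.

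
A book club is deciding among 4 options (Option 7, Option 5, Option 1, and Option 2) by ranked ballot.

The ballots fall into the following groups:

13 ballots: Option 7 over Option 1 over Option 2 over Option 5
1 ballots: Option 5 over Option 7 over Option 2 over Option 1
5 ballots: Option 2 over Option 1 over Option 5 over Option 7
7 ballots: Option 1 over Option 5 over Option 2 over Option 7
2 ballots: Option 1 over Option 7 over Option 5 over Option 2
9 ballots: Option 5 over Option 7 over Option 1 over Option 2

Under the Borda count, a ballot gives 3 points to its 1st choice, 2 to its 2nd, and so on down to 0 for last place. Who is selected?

Borda scores:
  Option 7: 13·3 + 2 + 5·0 + 7·0 + 2·2 + 9·2 = 63
  Option 5: 13·0 + 3 + 5·1 + 7·2 + 2·1 + 9·3 = 51
  Option 1: 13·2 + 0 + 5·2 + 7·3 + 2·3 + 9·1 = 72
  Option 2: 13·1 + 1 + 5·3 + 7·1 + 2·0 + 9·0 = 36
Option 1 has the highest total.

Option 1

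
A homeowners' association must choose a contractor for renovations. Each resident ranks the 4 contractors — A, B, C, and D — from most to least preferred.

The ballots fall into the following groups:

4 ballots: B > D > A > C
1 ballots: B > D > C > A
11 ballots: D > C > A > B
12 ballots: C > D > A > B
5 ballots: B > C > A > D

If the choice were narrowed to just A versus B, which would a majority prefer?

Ballots ranking A above B: 11+12 = 23.
Ballots ranking B above A: 4+1+5 = 10.
A wins the head-to-head, 23–10.

A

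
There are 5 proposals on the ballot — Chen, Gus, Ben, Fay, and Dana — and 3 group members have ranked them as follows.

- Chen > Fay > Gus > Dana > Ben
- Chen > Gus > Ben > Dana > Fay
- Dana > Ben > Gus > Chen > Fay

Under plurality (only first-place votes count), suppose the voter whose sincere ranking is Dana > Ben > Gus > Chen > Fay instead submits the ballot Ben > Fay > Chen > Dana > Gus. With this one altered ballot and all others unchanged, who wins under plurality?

Chen

First-place totals with the altered ballot: Chen 2, Gus 0, Ben 1, Fay 0, Dana 0.
The winner is unchanged: still Chen.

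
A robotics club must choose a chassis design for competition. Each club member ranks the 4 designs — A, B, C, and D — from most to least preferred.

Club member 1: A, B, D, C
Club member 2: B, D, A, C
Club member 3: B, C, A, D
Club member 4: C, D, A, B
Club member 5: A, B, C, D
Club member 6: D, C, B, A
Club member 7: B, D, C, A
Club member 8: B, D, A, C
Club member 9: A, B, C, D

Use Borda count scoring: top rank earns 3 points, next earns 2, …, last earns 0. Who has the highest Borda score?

Borda scores:
  A: 3 + 1 + 1 + 1 + 3 + 0 + 0 + 1 + 3 = 13
  B: 2 + 3 + 3 + 0 + 2 + 1 + 3 + 3 + 2 = 19
  C: 0 + 0 + 2 + 3 + 1 + 2 + 1 + 0 + 1 = 10
  D: 1 + 2 + 0 + 2 + 0 + 3 + 2 + 2 + 0 = 12
B has the highest total.

B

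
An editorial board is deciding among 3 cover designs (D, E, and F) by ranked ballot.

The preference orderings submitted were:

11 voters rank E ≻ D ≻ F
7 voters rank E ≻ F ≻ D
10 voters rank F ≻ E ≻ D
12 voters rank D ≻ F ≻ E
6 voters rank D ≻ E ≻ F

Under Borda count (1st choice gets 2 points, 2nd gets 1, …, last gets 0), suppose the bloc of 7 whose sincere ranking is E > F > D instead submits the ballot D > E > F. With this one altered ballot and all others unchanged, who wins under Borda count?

Borda totals with the altered ballot: D 61, E 45, F 32.
The switch changes the winner from E to D.

D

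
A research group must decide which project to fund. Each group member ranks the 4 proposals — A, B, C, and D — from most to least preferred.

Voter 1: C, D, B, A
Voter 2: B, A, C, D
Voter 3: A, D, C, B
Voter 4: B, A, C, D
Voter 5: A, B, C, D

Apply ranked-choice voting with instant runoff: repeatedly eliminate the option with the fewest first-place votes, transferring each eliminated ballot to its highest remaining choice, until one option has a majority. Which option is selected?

B

Round 1: A 2, B 2, C 1, D 0. D has the fewest and is eliminated.
Round 2: A 2, B 2, C 1. C has the fewest and is eliminated.
Round 3: B 3, A 2. B has a majority.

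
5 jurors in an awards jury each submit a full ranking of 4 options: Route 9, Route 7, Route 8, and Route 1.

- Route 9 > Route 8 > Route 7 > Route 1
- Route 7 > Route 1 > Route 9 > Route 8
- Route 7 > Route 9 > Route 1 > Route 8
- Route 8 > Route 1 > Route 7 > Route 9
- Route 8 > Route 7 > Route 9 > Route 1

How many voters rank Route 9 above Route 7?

1

Ballots ranking Route 9 above Route 7: 1.
Ballots ranking Route 7 above Route 9: 4.
So 1 of 5 voters prefer Route 9 to Route 7.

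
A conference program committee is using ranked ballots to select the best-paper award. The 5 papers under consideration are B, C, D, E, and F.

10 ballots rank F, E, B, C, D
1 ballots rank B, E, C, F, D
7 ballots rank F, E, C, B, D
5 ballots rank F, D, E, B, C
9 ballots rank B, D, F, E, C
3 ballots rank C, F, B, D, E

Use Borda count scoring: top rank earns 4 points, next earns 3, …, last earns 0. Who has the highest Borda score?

F

Borda scores:
  B: 10·2 + 4 + 7·1 + 5·1 + 9·4 + 3·2 = 78
  C: 10·1 + 2 + 7·2 + 5·0 + 9·0 + 3·4 = 38
  D: 10·0 + 0 + 7·0 + 5·3 + 9·3 + 3·1 = 45
  E: 10·3 + 3 + 7·3 + 5·2 + 9·1 + 3·0 = 73
  F: 10·4 + 1 + 7·4 + 5·4 + 9·2 + 3·3 = 116
F has the highest total.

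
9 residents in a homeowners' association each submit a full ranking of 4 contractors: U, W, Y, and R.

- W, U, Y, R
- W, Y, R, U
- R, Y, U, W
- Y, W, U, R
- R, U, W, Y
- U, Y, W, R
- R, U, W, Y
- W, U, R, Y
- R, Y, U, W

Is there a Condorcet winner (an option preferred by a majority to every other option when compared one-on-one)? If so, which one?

Head-to-head results (9 voters total):
U vs W: U wins 5–4.
U vs Y: U wins 5–4.
U vs R: R wins 5–4.
W vs Y: W wins 5–4.
W vs R: W wins 5–4.
Y vs R: R wins 5–4.
No candidate beats all others: U beats W beats R beats U, a majority cycle.

No Condorcet winner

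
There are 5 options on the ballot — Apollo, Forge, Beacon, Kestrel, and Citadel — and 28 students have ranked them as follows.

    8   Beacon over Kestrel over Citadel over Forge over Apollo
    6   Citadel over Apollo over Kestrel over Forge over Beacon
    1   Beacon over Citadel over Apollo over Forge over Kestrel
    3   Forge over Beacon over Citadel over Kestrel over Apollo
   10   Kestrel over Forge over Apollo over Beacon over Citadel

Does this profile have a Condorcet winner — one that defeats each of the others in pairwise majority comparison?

Head-to-head results (28 voters total):
Apollo vs Forge: Forge wins 21–7.
Apollo vs Beacon: Apollo wins 16–12.
Apollo vs Kestrel: Kestrel wins 21–7.
Apollo vs Citadel: Citadel wins 18–10.
Forge vs Beacon: Forge wins 19–9.
Forge vs Kestrel: Kestrel wins 24–4.
Forge vs Citadel: Citadel wins 15–13.
Beacon vs Kestrel: Kestrel wins 16–12.
Beacon vs Citadel: Beacon wins 22–6.
Kestrel vs Citadel: Kestrel wins 18–10.
Kestrel beats each rival — Apollo (21–7), Forge (24–4), Beacon (16–12), Citadel (18–10) — so Kestrel is the Condorcet winner.

Yes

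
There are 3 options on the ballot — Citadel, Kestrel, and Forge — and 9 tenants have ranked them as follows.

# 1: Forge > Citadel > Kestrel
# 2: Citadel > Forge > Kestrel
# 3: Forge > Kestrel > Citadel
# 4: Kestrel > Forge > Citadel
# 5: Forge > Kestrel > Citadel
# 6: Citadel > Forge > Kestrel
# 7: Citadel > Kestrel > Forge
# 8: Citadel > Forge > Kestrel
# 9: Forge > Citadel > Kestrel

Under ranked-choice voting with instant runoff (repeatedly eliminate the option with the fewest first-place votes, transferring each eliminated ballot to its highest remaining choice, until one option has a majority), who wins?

Round 1: Citadel 4, Forge 4, Kestrel 1. Kestrel has the fewest and is eliminated.
Round 2: Forge 5, Citadel 4. Forge has a majority.

Forge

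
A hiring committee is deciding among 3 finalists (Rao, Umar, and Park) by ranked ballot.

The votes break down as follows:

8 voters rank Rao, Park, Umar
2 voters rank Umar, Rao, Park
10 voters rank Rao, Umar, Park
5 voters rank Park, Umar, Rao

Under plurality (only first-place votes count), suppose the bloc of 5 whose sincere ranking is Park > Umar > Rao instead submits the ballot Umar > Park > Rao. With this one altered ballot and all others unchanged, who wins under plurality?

First-place totals with the altered ballot: Rao 18, Umar 7, Park 0.
The winner is unchanged: still Rao.

Rao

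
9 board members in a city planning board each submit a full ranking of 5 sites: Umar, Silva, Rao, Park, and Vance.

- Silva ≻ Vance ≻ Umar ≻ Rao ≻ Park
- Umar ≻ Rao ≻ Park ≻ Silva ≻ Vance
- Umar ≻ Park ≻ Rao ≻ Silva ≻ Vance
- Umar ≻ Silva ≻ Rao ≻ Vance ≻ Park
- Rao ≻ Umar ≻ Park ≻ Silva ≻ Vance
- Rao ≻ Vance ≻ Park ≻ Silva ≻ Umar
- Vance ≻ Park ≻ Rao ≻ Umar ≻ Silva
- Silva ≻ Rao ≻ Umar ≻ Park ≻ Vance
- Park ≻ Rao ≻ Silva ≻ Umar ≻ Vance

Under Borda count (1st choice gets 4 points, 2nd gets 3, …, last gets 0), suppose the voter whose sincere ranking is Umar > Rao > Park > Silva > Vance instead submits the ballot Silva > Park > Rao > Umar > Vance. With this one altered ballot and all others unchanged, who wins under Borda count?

Borda totals with the altered ballot: Umar 18, Silva 20, Rao 23, Park 18, Vance 11.
The winner is unchanged: still Rao.

Rao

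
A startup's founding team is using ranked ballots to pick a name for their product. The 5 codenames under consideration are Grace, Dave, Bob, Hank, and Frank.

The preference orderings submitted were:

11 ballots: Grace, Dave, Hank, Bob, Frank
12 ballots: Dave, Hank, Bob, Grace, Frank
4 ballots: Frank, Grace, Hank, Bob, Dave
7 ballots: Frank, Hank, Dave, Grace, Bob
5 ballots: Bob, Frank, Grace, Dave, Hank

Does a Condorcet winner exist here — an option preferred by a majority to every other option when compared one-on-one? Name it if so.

Head-to-head results (39 voters total):
Grace vs Dave: Grace wins 20–19.
Grace vs Bob: Grace wins 22–17.
Grace vs Hank: Grace wins 20–19.
Grace vs Frank: Grace wins 23–16.
Dave vs Bob: Dave wins 30–9.
Dave vs Hank: Dave wins 28–11.
Dave vs Frank: Dave wins 23–16.
Bob vs Hank: Hank wins 34–5.
Bob vs Frank: Bob wins 28–11.
Hank vs Frank: Hank wins 23–16.
Grace beats each rival — Dave (20–19), Bob (22–17), Hank (20–19), Frank (23–16) — so Grace is the Condorcet winner.

Grace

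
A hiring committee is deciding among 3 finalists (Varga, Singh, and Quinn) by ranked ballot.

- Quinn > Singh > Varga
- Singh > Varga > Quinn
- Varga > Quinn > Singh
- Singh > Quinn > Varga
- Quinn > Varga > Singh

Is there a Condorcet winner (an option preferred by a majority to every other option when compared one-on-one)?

Head-to-head results (5 voters total):
Varga vs Singh: Singh wins 3–2.
Varga vs Quinn: Quinn wins 3–2.
Singh vs Quinn: Quinn wins 3–2.
Quinn beats each rival — Varga (3–2), Singh (3–2) — so Quinn is the Condorcet winner.

Yes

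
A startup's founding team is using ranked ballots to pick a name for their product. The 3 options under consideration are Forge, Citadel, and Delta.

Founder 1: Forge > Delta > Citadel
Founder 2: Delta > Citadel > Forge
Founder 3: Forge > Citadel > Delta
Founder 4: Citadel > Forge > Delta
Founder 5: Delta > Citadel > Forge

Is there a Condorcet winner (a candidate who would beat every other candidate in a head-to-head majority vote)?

No

Head-to-head results (5 voters total):
Forge vs Citadel: Citadel wins 3–2.
Forge vs Delta: Forge wins 3–2.
Citadel vs Delta: Delta wins 3–2.
No candidate beats all others: Forge beats Delta beats Citadel beats Forge, a majority cycle.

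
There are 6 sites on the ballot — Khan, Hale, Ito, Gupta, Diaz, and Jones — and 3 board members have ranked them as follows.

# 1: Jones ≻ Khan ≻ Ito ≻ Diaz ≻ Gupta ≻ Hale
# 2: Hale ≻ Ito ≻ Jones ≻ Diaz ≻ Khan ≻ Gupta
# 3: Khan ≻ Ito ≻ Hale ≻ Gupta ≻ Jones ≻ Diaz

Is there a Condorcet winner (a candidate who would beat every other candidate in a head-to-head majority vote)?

Head-to-head results (3 voters total):
Khan vs Hale: Khan wins 2–1.
Khan vs Ito: Khan wins 2–1.
Khan vs Gupta: Khan wins 3–0.
Khan vs Diaz: Khan wins 2–1.
Khan vs Jones: Jones wins 2–1.
Hale vs Ito: Ito wins 2–1.
Hale vs Gupta: Hale wins 2–1.
Hale vs Diaz: Hale wins 2–1.
Hale vs Jones: Hale wins 2–1.
Ito vs Gupta: Ito wins 3–0.
Ito vs Diaz: Ito wins 3–0.
Ito vs Jones: Ito wins 2–1.
Gupta vs Diaz: Diaz wins 2–1.
Gupta vs Jones: Jones wins 2–1.
Diaz vs Jones: Jones wins 3–0.
No candidate beats all others: Khan beats Hale beats Jones beats Khan, a majority cycle.

No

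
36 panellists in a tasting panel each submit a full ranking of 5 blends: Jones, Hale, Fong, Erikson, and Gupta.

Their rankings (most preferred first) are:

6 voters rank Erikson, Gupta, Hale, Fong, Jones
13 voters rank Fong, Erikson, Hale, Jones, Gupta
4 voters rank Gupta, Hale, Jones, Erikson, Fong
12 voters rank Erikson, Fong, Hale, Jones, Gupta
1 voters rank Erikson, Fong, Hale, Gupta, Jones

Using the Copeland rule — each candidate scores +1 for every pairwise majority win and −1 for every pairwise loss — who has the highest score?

Pairwise results:
  Jones vs Hale: Hale wins 36–0.
  Jones vs Fong: Fong wins 32–4.
  Jones vs Erikson: Erikson wins 32–4.
  Jones vs Gupta: Jones wins 25–11.
  Hale vs Fong: Fong wins 26–10.
  Hale vs Erikson: Erikson wins 32–4.
  Hale vs Gupta: Hale wins 26–10.
  Fong vs Erikson: Erikson wins 23–13.
  Fong vs Gupta: Fong wins 26–10.
  Erikson vs Gupta: Erikson wins 32–4.
Copeland scores (wins − losses):
  Jones: 1 − 3 = -2
  Hale: 2 − 2 = 0
  Fong: 3 − 1 = 2
  Erikson: 4 − 0 = 4
  Gupta: 0 − 4 = -4
Erikson has the best Copeland score.

Erikson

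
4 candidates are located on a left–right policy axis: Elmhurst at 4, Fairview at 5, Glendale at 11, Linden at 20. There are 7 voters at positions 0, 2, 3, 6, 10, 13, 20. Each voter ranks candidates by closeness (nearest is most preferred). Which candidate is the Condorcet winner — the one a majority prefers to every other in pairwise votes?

With single-peaked preferences on a line, the Condorcet winner is the candidate closest to the median voter.
The median voter (position 6) is closest to Fairview at 5.
Check: Fairview vs Elmhurst — voters closer to Fairview: 4 of 7.

Fairview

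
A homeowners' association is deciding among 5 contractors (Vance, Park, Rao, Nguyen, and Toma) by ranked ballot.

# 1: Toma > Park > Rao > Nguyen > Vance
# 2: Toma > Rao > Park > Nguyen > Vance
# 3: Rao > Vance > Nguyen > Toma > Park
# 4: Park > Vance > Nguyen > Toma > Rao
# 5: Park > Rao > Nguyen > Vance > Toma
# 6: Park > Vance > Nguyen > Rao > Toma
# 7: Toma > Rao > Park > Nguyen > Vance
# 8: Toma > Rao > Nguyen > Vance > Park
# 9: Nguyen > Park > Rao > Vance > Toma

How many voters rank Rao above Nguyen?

Ballots ranking Rao above Nguyen: 6.
Ballots ranking Nguyen above Rao: 3.
So 6 of 9 voters prefer Rao to Nguyen.

6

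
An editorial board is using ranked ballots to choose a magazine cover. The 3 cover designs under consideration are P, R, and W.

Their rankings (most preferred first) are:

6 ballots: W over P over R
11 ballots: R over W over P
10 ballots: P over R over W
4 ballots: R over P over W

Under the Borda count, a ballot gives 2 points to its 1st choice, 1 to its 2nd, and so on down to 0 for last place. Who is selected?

Borda scores:
  P: 6·1 + 11·0 + 10·2 + 4·1 = 30
  R: 6·0 + 11·2 + 10·1 + 4·2 = 40
  W: 6·2 + 11·1 + 10·0 + 4·0 = 23
R has the highest total.

R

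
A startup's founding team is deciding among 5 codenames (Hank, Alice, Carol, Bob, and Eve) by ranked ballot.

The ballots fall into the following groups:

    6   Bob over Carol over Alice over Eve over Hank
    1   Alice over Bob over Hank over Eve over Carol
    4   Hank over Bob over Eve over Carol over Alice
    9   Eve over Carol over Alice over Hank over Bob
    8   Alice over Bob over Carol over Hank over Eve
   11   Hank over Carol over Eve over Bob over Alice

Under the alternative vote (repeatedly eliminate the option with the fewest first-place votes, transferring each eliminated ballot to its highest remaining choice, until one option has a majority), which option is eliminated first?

Carol

Round 1: Hank 15, Alice 9, Eve 9, Bob 6, Carol 0. Carol has the fewest and is eliminated.
Round 2: Hank 15, Alice 9, Eve 9, Bob 6. Bob has the fewest and is eliminated.
Round 3: Hank 15, Alice 15, Eve 9. Eve has the fewest and is eliminated.
Round 4: Alice 24, Hank 15. Alice has a majority.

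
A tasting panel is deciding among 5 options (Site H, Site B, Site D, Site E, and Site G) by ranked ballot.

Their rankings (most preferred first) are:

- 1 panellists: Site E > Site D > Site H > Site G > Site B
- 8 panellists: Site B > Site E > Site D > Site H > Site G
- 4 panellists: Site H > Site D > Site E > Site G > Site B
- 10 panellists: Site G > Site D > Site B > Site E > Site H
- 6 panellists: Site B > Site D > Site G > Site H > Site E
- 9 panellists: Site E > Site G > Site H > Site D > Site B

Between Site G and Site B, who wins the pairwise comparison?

Site G

Ballots ranking Site G above Site B: 1+4+10+9 = 24.
Ballots ranking Site B above Site G: 8+6 = 14.
Site G wins the head-to-head, 24–14.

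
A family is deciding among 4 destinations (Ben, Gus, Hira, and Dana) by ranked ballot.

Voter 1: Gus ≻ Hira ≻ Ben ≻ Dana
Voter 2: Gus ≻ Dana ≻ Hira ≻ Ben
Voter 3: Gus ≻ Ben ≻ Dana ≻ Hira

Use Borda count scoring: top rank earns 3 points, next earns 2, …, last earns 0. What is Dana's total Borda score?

3

Borda scores:
  Ben: 1 + 0 + 2 = 3
  Gus: 3 + 3 + 3 = 9
  Hira: 2 + 1 + 0 = 3
  Dana: 0 + 2 + 1 = 3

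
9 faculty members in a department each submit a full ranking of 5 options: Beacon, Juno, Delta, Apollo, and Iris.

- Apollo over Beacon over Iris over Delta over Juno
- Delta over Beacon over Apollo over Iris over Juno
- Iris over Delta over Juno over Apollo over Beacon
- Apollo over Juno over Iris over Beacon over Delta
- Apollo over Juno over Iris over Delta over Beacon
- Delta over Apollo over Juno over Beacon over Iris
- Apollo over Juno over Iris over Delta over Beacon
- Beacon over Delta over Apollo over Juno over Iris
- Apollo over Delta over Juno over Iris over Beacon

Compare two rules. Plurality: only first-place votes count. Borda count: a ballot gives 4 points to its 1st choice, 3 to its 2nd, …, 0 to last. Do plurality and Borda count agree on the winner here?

Plurality first-place counts: Beacon 1, Juno 0, Delta 2, Apollo 5, Iris 1 → Apollo.
Borda totals: Beacon 12, Juno 16, Delta 20, Apollo 28, Iris 14 → Apollo.
The two rules agree on Apollo.

Yes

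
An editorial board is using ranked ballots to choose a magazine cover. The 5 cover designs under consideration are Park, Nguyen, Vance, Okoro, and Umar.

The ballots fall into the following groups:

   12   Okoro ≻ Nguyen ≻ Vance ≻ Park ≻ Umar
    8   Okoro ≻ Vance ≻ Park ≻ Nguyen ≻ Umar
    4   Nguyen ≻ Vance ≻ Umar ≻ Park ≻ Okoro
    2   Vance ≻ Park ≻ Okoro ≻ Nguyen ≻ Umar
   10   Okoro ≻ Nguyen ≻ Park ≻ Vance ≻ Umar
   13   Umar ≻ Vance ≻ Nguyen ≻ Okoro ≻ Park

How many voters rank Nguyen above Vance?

26

Ballots ranking Nguyen above Vance: 12+4+10 = 26.
Ballots ranking Vance above Nguyen: 8+2+13 = 23.
So 26 of 49 voters prefer Nguyen to Vance.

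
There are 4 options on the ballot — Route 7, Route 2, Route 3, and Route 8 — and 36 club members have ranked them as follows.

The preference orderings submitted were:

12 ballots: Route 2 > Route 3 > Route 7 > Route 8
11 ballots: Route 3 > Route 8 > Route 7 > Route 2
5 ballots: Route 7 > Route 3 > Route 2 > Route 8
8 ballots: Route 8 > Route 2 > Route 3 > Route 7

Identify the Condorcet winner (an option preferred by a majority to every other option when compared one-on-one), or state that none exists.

None — there is no Condorcet winner

Head-to-head results (36 voters total):
Route 7 vs Route 2: Route 2 wins 20–16.
Route 7 vs Route 3: Route 3 wins 31–5.
Route 7 vs Route 8: Route 8 wins 19–17.
Route 2 vs Route 3: Route 2 wins 20–16.
Route 2 vs Route 8: Route 8 wins 19–17.
Route 3 vs Route 8: Route 3 wins 28–8.
No candidate beats all others: Route 2 beats Route 3 beats Route 8 beats Route 2, a majority cycle.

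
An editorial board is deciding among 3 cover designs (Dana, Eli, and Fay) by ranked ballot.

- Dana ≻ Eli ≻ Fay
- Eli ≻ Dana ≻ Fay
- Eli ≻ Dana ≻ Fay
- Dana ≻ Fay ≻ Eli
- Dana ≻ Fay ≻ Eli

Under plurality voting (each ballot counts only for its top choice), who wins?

Dana

First-place vote totals:
  Dana: 3
  Eli: 2
  Fay: 0
Dana has the most first-place votes.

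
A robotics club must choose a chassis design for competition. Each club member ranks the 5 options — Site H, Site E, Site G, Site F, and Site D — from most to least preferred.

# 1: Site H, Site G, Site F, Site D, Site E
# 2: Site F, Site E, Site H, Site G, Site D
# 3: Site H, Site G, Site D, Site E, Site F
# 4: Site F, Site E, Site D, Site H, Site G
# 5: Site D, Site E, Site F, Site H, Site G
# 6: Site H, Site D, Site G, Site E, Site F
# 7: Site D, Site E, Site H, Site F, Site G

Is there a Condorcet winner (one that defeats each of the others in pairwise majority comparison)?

Head-to-head results (7 voters total):
Site H vs Site E: Site E wins 4–3.
Site H vs Site G: Site H wins 7–0.
Site H vs Site F: Site H wins 4–3.
Site H vs Site D: Site H wins 4–3.
Site E vs Site G: Site E wins 4–3.
Site E vs Site F: Site E wins 4–3.
Site E vs Site D: Site D wins 5–2.
Site G vs Site F: Site F wins 4–3.
Site G vs Site D: Site D wins 4–3.
Site F vs Site D: Site D wins 4–3.
No candidate beats all others: Site H beats Site D beats Site E beats Site H, a majority cycle.

No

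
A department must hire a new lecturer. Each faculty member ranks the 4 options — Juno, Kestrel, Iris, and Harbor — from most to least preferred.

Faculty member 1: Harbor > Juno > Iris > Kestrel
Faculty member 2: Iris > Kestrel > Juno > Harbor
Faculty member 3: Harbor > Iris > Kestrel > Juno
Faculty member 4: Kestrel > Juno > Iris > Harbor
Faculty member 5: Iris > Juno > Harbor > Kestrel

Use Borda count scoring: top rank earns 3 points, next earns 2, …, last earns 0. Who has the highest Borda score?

Borda scores:
  Juno: 2 + 1 + 0 + 2 + 2 = 7
  Kestrel: 0 + 2 + 1 + 3 + 0 = 6
  Iris: 1 + 3 + 2 + 1 + 3 = 10
  Harbor: 3 + 0 + 3 + 0 + 1 = 7
Iris has the highest total.

Iris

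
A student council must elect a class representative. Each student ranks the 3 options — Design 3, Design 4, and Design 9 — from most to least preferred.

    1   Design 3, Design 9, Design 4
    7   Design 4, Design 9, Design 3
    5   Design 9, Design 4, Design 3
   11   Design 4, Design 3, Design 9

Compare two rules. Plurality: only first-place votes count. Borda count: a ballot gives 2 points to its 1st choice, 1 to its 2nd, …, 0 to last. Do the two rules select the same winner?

Plurality first-place counts: Design 3 1, Design 4 18, Design 9 5 → Design 4.
Borda totals: Design 3 13, Design 4 41, Design 9 18 → Design 4.
The two rules agree on Design 4.

Yes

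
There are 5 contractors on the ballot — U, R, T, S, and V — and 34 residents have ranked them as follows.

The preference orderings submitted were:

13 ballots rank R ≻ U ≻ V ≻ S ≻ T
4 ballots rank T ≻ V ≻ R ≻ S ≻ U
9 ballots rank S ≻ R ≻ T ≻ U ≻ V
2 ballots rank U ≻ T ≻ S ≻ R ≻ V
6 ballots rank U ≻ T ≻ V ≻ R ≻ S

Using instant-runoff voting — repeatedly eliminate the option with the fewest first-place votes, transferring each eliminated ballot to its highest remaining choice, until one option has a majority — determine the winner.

R

Round 1: R 13, S 9, U 8, T 4, V 0. V has the fewest and is eliminated.
Round 2: R 13, S 9, U 8, T 4. T has the fewest and is eliminated.
Round 3: R 17, S 9, U 8. U has the fewest and is eliminated.
Round 4: R 23, S 11. R has a majority.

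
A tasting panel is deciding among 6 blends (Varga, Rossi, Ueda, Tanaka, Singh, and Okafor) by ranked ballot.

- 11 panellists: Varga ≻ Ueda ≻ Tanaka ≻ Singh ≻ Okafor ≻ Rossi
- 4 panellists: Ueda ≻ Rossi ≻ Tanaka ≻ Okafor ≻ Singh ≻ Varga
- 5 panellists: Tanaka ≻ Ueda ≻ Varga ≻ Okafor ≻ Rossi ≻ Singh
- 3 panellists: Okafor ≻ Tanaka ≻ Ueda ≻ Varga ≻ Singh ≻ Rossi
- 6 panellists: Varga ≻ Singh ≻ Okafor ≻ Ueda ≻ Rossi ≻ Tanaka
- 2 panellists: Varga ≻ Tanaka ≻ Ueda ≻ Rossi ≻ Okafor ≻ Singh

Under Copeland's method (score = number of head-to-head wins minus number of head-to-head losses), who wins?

Pairwise results:
  Varga vs Rossi: Varga wins 27–4.
  Varga vs Ueda: Varga wins 19–12.
  Varga vs Tanaka: Varga wins 19–12.
  Varga vs Singh: Varga wins 27–4.
  Varga vs Okafor: Varga wins 24–7.
  Rossi vs Ueda: Ueda wins 31–0.
  Rossi vs Tanaka: Tanaka wins 21–10.
  Rossi vs Singh: Singh wins 20–11.
  Rossi vs Okafor: Okafor wins 25–6.
  Ueda vs Tanaka: Ueda wins 21–10.
  Ueda vs Singh: Ueda wins 25–6.
  Ueda vs Okafor: Ueda wins 22–9.
  Tanaka vs Singh: Tanaka wins 25–6.
  Tanaka vs Okafor: Tanaka wins 22–9.
  Singh vs Okafor: Singh wins 17–14.
Copeland scores (wins − losses):
  Varga: 5 − 0 = 5
  Rossi: 0 − 5 = -5
  Ueda: 4 − 1 = 3
  Tanaka: 3 − 2 = 1
  Singh: 2 − 3 = -1
  Okafor: 1 − 4 = -3
Varga has the best Copeland score.

Varga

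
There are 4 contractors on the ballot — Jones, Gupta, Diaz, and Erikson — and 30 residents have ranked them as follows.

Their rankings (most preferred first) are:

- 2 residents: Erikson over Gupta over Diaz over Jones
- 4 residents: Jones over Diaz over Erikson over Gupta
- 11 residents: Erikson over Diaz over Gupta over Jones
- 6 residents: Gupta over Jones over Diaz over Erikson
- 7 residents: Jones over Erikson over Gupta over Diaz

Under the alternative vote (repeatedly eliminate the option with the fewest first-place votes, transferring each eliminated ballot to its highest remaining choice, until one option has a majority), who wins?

Round 1: Erikson 13, Jones 11, Gupta 6, Diaz 0. Diaz has the fewest and is eliminated.
Round 2: Erikson 13, Jones 11, Gupta 6. Gupta has the fewest and is eliminated.
Round 3: Jones 17, Erikson 13. Jones has a majority.

Jones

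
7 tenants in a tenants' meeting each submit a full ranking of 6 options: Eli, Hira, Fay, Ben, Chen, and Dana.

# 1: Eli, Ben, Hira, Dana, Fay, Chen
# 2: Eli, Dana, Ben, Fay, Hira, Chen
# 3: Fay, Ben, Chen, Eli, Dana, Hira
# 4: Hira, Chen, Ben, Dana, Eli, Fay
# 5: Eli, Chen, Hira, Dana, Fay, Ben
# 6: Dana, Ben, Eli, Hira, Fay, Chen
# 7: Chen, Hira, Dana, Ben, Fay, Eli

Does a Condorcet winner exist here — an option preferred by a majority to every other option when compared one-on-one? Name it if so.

No Condorcet winner

Head-to-head results (7 voters total):
Eli vs Hira: Eli wins 5–2.
Eli vs Fay: Eli wins 5–2.
Eli vs Ben: Ben wins 4–3.
Eli vs Chen: Eli wins 4–3.
Eli vs Dana: Eli wins 4–3.
Hira vs Fay: Hira wins 5–2.
Hira vs Ben: Ben wins 4–3.
Hira vs Chen: Hira wins 4–3.
Hira vs Dana: Hira wins 4–3.
Fay vs Ben: Ben wins 5–2.
Fay vs Chen: Fay wins 4–3.
Fay vs Dana: Dana wins 6–1.
Ben vs Chen: Ben wins 4–3.
Ben vs Dana: Dana wins 4–3.
Chen vs Dana: Chen wins 4–3.
No candidate beats all others: Eli beats Dana beats Ben beats Eli, a majority cycle.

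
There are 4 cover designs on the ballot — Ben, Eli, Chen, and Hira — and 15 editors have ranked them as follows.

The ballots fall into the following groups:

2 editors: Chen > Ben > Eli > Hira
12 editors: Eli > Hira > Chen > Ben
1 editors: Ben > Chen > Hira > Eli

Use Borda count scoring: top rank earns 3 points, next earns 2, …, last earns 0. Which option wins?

Borda scores:
  Ben: 2·2 + 12·0 + 3 = 7
  Eli: 2·1 + 12·3 + 0 = 38
  Chen: 2·3 + 12·1 + 2 = 20
  Hira: 2·0 + 12·2 + 1 = 25
Eli has the highest total.

Eli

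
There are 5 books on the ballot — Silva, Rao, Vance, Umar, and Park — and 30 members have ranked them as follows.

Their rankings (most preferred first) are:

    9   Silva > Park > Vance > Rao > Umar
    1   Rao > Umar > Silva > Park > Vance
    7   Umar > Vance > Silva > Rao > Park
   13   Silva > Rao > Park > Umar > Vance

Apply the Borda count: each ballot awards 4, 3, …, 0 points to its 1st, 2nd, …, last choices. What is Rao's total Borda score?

Borda scores:
  Silva: 9·4 + 2 + 7·2 + 13·4 = 104
  Rao: 9·1 + 4 + 7·1 + 13·3 = 59
  Vance: 9·2 + 0 + 7·3 + 13·0 = 39
  Umar: 9·0 + 3 + 7·4 + 13·1 = 44
  Park: 9·3 + 1 + 7·0 + 13·2 = 54

59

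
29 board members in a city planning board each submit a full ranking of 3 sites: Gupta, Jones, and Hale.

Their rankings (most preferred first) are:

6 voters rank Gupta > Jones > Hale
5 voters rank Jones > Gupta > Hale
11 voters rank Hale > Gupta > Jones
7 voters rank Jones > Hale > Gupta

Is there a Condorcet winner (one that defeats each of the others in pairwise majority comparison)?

No

Head-to-head results (29 voters total):
Gupta vs Jones: Gupta wins 17–12.
Gupta vs Hale: Hale wins 18–11.
Jones vs Hale: Jones wins 18–11.
No candidate beats all others: Gupta beats Jones beats Hale beats Gupta, a majority cycle.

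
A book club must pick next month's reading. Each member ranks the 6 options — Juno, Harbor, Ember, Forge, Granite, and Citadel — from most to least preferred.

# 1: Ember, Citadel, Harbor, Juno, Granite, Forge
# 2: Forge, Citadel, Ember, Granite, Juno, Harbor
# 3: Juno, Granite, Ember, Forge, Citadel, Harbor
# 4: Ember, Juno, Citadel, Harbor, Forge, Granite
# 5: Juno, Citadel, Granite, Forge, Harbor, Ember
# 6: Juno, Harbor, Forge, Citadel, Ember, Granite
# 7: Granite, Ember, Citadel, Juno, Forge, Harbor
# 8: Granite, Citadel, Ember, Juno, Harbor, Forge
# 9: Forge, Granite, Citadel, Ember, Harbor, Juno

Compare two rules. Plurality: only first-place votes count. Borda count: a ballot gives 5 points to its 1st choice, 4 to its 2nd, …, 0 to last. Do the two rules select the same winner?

Plurality first-place counts: Juno 3, Harbor 0, Ember 2, Forge 2, Granite 2, Citadel 0 → Juno.
Borda totals: Juno 26, Harbor 12, Ember 26, Forge 19, Granite 24, Citadel 28 → Citadel.
The two rules disagree: plurality picks Juno, Borda picks Citadel.

No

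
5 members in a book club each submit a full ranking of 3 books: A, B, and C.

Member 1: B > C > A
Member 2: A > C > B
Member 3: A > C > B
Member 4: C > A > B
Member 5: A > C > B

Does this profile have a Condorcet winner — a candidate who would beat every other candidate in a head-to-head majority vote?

Head-to-head results (5 voters total):
A vs B: A wins 4–1.
A vs C: A wins 3–2.
B vs C: C wins 4–1.
A beats each rival — B (4–1), C (3–2) — so A is the Condorcet winner.

Yes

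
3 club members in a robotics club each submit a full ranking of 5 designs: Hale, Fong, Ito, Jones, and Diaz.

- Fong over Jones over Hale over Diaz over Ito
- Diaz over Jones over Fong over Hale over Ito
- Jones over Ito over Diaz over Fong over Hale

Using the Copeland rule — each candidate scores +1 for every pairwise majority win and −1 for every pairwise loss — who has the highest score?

Jones

Pairwise results:
  Hale vs Fong: Fong wins 3–0.
  Hale vs Ito: Hale wins 2–1.
  Hale vs Jones: Jones wins 3–0.
  Hale vs Diaz: Diaz wins 2–1.
  Fong vs Ito: Fong wins 2–1.
  Fong vs Jones: Jones wins 2–1.
  Fong vs Diaz: Diaz wins 2–1.
  Ito vs Jones: Jones wins 3–0.
  Ito vs Diaz: Diaz wins 2–1.
  Jones vs Diaz: Jones wins 2–1.
Copeland scores (wins − losses):
  Hale: 1 − 3 = -2
  Fong: 2 − 2 = 0
  Ito: 0 − 4 = -4
  Jones: 4 − 0 = 4
  Diaz: 3 − 1 = 2
Jones has the best Copeland score.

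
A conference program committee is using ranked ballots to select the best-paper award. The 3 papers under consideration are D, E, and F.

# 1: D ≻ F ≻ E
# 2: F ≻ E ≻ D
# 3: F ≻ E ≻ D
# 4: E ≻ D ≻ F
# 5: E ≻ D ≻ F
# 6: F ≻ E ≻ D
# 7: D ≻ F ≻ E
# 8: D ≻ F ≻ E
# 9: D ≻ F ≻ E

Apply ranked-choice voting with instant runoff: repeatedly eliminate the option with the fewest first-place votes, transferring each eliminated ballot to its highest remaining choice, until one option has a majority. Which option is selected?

Round 1: D 4, F 3, E 2. E has the fewest and is eliminated.
Round 2: D 6, F 3. D has a majority.

D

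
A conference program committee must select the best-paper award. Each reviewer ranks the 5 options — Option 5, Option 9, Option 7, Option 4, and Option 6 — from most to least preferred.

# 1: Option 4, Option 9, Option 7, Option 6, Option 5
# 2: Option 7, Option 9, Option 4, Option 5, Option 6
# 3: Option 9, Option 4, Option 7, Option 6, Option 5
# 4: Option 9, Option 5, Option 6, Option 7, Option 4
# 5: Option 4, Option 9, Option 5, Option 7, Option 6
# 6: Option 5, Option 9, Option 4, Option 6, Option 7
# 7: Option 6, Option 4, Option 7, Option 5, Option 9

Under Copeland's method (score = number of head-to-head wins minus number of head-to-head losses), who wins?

Pairwise results:
  Option 5 vs Option 9: Option 9 wins 5–2.
  Option 5 vs Option 7: Option 7 wins 4–3.
  Option 5 vs Option 4: Option 4 wins 5–2.
  Option 5 vs Option 6: Option 5 wins 4–3.
  Option 9 vs Option 7: Option 9 wins 5–2.
  Option 9 vs Option 4: Option 9 wins 4–3.
  Option 9 vs Option 6: Option 9 wins 6–1.
  Option 7 vs Option 4: Option 4 wins 5–2.
  Option 7 vs Option 6: Option 7 wins 4–3.
  Option 4 vs Option 6: Option 4 wins 5–2.
Copeland scores (wins − losses):
  Option 5: 1 − 3 = -2
  Option 9: 4 − 0 = 4
  Option 7: 2 − 2 = 0
  Option 4: 3 − 1 = 2
  Option 6: 0 − 4 = -4
Option 9 has the best Copeland score.

Option 9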